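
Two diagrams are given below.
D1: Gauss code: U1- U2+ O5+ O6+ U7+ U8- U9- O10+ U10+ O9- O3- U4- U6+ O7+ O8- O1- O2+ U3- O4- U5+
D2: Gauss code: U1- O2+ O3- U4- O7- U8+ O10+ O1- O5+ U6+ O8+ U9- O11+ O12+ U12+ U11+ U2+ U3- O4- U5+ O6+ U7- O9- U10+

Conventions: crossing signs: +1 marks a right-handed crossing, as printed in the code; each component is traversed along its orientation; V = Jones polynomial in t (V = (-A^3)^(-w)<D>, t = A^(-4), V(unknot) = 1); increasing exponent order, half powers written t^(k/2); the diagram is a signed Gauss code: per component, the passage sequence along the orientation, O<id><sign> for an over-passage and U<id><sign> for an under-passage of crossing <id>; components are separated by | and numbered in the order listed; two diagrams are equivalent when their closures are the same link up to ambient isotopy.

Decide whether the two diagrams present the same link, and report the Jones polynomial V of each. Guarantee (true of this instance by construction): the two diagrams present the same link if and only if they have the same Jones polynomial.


equivalent: no
D1 (bracket 1; 10 crossings at w = 0): V = 1
V(D2) = -t^-3 + 2t^-2 - 2t^-1 + 3 - 2t + 2t^2 - t^3  (w +2, c 12, <D> = -A^-6 + 2A^-2 - 2A^2 + 3A^6 - 2A^10 + 2A^14 - A^18)
key observation: 2 values of V(t) split the 2 diagrams


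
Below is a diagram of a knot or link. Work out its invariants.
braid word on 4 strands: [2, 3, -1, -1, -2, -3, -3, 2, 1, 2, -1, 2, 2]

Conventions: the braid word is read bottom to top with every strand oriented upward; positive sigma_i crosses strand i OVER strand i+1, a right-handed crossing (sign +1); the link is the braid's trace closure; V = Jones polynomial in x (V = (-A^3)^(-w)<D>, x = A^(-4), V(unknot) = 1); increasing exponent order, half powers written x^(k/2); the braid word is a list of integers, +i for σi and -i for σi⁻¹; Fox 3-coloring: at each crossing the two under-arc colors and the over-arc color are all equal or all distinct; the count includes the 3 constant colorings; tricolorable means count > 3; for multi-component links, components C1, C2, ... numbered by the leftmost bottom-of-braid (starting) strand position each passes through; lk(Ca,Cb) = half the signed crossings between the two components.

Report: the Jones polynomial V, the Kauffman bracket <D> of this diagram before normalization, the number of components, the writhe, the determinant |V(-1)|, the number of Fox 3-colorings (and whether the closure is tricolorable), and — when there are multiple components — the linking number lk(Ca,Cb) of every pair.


V(x) = x^-3 - x^-2 + 2x^-1 - 3 + 3x - 3x^2 + 3x^3 - 2x^4 + x^5
bracket: -A^-17 + 2A^-13 - 3A^-9 + 3A^-5 - 3A^-1 + 3A^3 - 2A^7 + A^11 - A^15, w = +1
1 component, writhe +1, over 13 crossings
det 19, colorings 3 of 3^13 — not tricolorable
observation: w = +1 shifts under R1 moves; the (-A^3)^(-1) factor cancels that in V


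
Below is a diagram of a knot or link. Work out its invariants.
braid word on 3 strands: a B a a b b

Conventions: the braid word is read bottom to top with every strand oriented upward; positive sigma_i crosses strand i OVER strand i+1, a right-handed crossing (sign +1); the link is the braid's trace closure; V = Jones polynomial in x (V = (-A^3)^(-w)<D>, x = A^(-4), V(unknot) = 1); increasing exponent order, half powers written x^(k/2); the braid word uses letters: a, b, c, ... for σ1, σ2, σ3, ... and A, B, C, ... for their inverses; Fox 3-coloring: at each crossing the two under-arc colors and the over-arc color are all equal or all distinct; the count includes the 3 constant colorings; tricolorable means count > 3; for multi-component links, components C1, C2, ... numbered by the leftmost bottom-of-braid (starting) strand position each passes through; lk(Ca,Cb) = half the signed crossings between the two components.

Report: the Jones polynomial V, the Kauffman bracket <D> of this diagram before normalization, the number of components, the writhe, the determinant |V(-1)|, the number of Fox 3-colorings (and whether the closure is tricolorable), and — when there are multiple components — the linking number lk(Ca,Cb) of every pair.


Jones polynomial: V(x) = x - x^2 + 2x^3 - x^4 + x^5 - x^6
<D> = -A^-12 + A^-8 - A^-4 + 2 - A^4 + A^8; writhe +4
components 1, writhe +4 (6 crossings)
3-colorings: 3 of 3^6, det 7 — not tricolorable
note: det 7 = |V(-1)|; not divisible by 3, so not tricolorable


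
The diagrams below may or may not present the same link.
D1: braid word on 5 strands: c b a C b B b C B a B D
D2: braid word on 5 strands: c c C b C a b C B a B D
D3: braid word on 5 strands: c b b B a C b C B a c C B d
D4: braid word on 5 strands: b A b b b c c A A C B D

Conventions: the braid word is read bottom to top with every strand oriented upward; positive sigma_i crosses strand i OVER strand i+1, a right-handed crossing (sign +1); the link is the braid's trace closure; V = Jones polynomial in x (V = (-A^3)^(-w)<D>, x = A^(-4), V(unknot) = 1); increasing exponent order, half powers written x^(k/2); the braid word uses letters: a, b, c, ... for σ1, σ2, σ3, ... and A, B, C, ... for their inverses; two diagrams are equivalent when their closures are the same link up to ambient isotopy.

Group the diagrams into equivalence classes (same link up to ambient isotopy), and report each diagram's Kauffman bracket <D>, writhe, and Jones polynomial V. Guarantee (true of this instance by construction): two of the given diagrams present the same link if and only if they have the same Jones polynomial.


equivalence classes: {D1, D2, D3} | {D4}
D1 (bracket -A^-12 + 2A^-8 - 2A^-4 + 3 - 2A^4 + 2A^8 - A^12; 12 crossings at w = 0): V = -x^-3 + 2x^-2 - 2x^-1 + 3 - 2x + 2x^2 - x^3
D2 (bracket -A^-12 + 2A^-8 - 2A^-4 + 3 - 2A^4 + 2A^8 - A^12; 12 crossings at w = 0): V = -x^-3 + 2x^-2 - 2x^-1 + 3 - 2x + 2x^2 - x^3
D3 (bracket -A^-6 + 2A^-2 - 2A^2 + 3A^6 - 2A^10 + 2A^14 - A^18; 14 crossings at w = +2): V = -x^-3 + 2x^-2 - 2x^-1 + 3 - 2x + 2x^2 - x^3
V(D4) = -x^-3 + x^-2 - x^-1 + 3 - x + x^2 - x^3  [12 crossings, <D> = -A^-12 + A^-8 - A^-4 + 3 - A^4 + A^8 - A^12, w = 0]
key observation: 2 values of V(x) split the 4 diagrams


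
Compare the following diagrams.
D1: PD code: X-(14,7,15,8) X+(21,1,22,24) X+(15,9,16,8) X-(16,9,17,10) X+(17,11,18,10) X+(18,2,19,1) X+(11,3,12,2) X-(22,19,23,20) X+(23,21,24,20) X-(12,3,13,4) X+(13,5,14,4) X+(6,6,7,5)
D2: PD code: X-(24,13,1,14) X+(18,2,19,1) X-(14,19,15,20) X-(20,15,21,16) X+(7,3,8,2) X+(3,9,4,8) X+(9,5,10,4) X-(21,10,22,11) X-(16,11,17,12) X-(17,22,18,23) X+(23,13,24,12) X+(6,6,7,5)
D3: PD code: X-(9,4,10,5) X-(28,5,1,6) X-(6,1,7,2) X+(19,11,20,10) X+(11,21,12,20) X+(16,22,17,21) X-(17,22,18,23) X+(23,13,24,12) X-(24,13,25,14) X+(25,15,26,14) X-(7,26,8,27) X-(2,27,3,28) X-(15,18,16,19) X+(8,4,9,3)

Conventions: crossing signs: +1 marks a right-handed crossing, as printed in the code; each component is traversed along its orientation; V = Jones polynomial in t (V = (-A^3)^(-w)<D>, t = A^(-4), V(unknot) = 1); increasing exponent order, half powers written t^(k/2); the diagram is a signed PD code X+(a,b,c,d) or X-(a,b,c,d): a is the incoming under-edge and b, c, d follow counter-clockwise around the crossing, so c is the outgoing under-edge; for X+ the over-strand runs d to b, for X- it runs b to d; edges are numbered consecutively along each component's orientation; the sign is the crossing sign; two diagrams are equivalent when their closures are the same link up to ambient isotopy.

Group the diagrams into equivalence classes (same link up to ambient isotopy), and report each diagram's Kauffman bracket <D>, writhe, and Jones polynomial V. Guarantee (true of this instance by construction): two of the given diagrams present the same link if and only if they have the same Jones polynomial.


equivalence classes: {D1} | {D2, D3}
D1 (bracket A^12; 12 crossings at w = +4): V = 1
D2 (bracket -A^-12 + A^-8 - A^-4 + 3 - A^4 + A^8 - A^12; 12 crossings at w = 0): V = -t^-3 + t^-2 - t^-1 + 3 - t + t^2 - t^3
V(D3) = -t^-3 + t^-2 - t^-1 + 3 - t + t^2 - t^3  [14 crossings, <D> = -A^-18 + A^-14 - A^-10 + 3A^-6 - A^-2 + A^2 - A^6, w = -2]
key observation: 2 values of V(t) split the 3 diagrams


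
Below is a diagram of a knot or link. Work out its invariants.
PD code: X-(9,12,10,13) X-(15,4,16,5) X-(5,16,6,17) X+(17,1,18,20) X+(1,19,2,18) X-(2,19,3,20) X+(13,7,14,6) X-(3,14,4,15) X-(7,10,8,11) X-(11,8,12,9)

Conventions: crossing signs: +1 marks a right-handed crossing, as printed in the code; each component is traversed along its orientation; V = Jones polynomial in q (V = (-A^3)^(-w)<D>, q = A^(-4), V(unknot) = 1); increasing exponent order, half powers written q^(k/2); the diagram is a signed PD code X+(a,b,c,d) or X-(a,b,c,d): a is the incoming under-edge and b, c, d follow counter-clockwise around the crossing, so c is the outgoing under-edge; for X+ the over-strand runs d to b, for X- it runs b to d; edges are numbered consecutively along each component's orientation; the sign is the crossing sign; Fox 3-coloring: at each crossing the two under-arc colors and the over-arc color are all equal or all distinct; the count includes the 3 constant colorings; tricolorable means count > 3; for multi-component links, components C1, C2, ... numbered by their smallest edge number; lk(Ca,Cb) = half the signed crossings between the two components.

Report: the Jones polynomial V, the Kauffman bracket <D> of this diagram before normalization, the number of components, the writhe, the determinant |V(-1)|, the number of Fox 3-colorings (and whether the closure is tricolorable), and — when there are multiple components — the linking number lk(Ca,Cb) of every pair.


V(q) = q^-8 - 2q^-7 + q^-6 - 2q^-5 + 2q^-4 + q^-2
bracket: A^-4 + 2A^4 - 2A^8 + A^12 - 2A^16 + A^20, w = -4
1 component, writhe -4, over 10 crossings
det 9, colorings 27 of 3^10 — tricolorable
observation: |V(-1)| = 9: so tricolorable, since 3 divides 9


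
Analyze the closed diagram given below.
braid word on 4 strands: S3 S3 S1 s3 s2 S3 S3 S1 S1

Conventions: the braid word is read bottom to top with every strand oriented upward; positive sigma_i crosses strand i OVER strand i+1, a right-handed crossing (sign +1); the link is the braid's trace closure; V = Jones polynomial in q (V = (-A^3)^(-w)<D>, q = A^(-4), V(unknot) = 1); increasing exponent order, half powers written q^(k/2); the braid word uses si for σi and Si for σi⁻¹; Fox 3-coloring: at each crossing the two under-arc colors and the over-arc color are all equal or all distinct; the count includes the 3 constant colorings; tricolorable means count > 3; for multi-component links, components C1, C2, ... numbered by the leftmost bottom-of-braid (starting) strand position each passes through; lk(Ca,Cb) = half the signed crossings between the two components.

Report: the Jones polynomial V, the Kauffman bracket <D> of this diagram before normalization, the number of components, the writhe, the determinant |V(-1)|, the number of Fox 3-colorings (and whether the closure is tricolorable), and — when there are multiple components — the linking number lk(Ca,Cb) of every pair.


Jones polynomial: V(q) = q^-8 - 2q^-7 + q^-6 - 2q^-5 + 2q^-4 + q^-2
<D> = -A^-7 - 2A + 2A^5 - A^9 + 2A^13 - A^17; writhe -5
components 1, writhe -5 (9 crossings)
3-colorings: 27 of 3^9, det 9 — tricolorable
note: det 9 = |V(-1)|; divisible by 3, so tricolorable


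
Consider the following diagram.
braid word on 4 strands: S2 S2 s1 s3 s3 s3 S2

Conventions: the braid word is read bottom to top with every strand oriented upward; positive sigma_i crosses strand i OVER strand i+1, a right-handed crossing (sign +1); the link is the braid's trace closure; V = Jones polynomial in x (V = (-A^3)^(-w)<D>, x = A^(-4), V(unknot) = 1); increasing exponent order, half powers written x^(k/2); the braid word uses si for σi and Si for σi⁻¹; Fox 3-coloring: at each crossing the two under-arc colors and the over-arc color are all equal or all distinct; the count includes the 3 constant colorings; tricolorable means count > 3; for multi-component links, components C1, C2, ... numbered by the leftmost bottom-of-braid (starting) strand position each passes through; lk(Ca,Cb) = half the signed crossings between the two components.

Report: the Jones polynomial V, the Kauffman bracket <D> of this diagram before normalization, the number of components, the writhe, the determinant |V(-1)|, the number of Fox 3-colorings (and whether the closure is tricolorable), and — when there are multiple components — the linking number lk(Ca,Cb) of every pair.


V = -x^-3 + x^-2 - x^-1 + 3 - x + x^2 - x^3
<D> = A^-9 - A^-5 + A^-1 - 3A^3 + A^7 - A^11 + A^15 (w = +1)
1 component over 7 crossings, w = +1
27 Fox colorings among 3^7, |V(-1)| = 9: tricolorable
why: V is palindromic (span 6, det 9): x -> 1/x fixes it; necessary, not sufficient, for amphichirality


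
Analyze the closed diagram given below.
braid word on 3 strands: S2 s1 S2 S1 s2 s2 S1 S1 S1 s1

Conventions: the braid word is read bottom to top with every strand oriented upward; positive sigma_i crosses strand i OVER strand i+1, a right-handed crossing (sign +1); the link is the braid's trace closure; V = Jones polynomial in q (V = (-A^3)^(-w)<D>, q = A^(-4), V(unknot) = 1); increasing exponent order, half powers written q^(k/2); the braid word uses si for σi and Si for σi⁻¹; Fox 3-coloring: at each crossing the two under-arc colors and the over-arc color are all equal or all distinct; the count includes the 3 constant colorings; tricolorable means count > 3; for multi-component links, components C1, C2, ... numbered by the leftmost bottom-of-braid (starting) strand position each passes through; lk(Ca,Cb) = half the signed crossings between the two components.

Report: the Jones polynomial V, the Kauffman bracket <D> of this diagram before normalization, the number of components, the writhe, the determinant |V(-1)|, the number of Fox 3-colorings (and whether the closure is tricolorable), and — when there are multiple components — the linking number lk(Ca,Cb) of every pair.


V(q) = -q^-5 + q^-4 - q^-3 + 2q^-2 - q^-1 + 2 - q
bracket: -A^-10 + 2A^-6 - A^-2 + 2A^2 - A^6 + A^10 - A^14, w = -2
1 component, writhe -2, over 10 crossings
det 9, colorings 9 of 3^10 — tricolorable
observation: V spans 6 powers of q: at least 6 crossings in any diagram


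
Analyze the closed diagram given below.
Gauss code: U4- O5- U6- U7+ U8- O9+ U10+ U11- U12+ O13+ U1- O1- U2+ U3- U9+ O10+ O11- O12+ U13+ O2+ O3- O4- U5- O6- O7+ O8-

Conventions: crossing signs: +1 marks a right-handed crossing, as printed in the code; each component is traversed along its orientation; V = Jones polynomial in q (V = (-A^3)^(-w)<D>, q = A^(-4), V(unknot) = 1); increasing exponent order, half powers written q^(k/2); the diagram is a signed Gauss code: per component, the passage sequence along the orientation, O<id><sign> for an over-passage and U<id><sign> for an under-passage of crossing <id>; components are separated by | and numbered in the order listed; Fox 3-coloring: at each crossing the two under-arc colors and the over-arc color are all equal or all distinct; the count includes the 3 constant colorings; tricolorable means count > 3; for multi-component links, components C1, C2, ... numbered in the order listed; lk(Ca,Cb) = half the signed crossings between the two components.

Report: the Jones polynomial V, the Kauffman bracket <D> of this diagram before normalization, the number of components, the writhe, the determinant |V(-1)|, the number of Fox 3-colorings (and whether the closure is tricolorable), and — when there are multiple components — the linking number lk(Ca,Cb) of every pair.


V = -q^-3 + q^-2 - q^-1 + 3 - q + q^2 - q^3
<D> = A^-15 - A^-11 + A^-7 - 3A^-3 + A - A^5 + A^9 (w = -1)
1 component over 13 crossings, w = -1
27 Fox colorings among 3^13, |V(-1)| = 9: tricolorable
why: w = -1 (over 13 crossings) is diagram-only; (-A^3)^(1) removes it from V


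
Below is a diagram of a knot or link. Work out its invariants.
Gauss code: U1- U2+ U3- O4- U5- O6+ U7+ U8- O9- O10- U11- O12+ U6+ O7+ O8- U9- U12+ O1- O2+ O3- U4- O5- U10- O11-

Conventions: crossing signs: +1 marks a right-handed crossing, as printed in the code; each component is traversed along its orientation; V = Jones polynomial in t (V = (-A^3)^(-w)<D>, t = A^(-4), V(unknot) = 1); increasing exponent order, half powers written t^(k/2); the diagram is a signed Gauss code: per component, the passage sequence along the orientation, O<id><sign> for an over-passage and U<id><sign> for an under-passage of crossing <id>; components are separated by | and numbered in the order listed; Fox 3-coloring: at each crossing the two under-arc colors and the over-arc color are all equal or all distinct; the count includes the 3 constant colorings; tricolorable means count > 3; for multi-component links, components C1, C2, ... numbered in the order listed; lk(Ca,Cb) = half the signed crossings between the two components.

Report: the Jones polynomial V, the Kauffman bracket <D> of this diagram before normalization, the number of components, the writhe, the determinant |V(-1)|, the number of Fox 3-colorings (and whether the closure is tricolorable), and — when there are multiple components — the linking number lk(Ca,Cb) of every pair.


V(t) = -t^-7 + t^-6 - t^-5 + t^-4 + t^-2
bracket: A^-4 + A^4 - A^8 + A^12 - A^16, w = -4
1 component, writhe -4, over 12 crossings
det 5, colorings 3 of 3^12 — not tricolorable
observation: V spans 5 powers of t: at least 5 crossings in any diagram


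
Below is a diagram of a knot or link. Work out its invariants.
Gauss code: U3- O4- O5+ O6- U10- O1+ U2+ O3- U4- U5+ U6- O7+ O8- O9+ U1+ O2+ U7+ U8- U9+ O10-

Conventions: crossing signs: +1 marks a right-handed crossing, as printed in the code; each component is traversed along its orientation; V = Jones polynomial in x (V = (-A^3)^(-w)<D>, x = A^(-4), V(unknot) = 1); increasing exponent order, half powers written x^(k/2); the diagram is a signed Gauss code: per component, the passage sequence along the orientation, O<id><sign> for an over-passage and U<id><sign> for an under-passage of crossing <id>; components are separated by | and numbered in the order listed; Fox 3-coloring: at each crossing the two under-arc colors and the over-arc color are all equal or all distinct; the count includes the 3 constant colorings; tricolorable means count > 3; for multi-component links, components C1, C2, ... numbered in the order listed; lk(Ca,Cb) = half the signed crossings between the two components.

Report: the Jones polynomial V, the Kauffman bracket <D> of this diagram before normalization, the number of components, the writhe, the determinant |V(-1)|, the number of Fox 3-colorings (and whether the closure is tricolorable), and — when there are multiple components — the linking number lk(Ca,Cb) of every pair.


V = -x^-3 + 2x^-2 - 2x^-1 + 3 - 2x + 2x^2 - x^3
<D> = -A^-12 + 2A^-8 - 2A^-4 + 3 - 2A^4 + 2A^8 - A^12 (w = 0)
1 component over 10 crossings, w = 0
3 Fox colorings among 3^10, |V(-1)| = 13: not tricolorable
why: V is palindromic (span 6, det 13): x -> 1/x fixes it; necessary, not sufficient, for amphichirality


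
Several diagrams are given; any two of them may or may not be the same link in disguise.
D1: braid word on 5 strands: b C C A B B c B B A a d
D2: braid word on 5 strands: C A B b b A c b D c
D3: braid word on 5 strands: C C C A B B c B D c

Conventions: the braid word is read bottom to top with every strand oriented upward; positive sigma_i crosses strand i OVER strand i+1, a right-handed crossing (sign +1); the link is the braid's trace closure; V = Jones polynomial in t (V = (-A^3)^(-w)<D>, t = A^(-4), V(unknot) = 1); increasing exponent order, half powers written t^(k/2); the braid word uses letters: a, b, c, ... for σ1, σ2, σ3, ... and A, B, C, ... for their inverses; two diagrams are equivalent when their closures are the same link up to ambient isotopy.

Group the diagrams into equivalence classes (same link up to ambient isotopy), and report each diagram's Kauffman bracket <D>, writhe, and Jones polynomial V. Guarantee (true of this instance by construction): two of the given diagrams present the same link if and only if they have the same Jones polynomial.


grouping into links: {D1, D3} | {D2}
V(D1) = -t^-6 + t^-5 - t^-4 + 2t^-3 - t^-2 + t^-1  (w -4, c 12, <D> = A^-8 - A^-4 + 2 - A^4 + A^8 - A^12)
D2 (bracket A^-8 - A^-4 + 1 - A^4 + A^8; 10 crossings at w = 0): V = t^-2 - t^-1 + 1 - t + t^2
D3 (bracket A^-14 - A^-10 + 2A^-6 - A^-2 + A^2 - A^6; 10 crossings at w = -6): V = -t^-6 + t^-5 - t^-4 + 2t^-3 - t^-2 + t^-1
why: 2 classes among 3 diagrams; unequal V(t) rules out equality


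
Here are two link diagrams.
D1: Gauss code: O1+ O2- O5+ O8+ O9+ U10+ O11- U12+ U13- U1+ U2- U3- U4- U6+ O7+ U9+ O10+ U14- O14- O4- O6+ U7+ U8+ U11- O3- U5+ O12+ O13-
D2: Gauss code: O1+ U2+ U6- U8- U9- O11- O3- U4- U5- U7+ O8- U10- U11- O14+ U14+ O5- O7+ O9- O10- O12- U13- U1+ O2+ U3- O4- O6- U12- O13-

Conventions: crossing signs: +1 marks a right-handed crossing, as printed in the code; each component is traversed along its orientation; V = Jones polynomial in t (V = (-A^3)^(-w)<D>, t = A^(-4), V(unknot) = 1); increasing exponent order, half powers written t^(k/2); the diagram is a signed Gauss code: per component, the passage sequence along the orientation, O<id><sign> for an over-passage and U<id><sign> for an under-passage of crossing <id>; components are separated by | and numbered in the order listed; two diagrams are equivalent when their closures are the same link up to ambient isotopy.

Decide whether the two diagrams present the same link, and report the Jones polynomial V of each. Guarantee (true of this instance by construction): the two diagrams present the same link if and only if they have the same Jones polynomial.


equivalent: no
D1 (bracket A^6; 14 crossings at w = +2): V = 1
D2 (bracket A^-10 + A^-2 - A^2 + A^6 - A^10; 14 crossings at w = -6): V = -t^-7 + t^-6 - t^-5 + t^-4 + t^-2
key observation: 2 classes among 2 diagrams; unequal V(t) rules out equality


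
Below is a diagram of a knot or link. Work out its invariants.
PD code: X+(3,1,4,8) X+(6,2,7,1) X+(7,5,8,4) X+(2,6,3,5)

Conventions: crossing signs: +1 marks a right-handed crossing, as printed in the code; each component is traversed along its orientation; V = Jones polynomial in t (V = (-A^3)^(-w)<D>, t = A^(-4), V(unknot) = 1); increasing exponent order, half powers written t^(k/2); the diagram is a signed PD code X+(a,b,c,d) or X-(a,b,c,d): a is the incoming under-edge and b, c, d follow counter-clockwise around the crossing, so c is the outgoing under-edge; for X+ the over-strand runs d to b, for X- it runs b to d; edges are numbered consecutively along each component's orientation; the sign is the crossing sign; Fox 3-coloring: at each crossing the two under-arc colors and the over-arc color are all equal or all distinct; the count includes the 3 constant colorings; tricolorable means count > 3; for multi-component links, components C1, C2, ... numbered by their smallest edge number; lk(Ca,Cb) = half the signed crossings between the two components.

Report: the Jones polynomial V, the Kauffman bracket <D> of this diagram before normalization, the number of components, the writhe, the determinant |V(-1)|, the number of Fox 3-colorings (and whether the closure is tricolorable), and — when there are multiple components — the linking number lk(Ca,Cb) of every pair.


V(t) = t + t^3 - t^4
bracket: -A^-4 + 1 + A^8, w = +4
1 component, writhe +4, over 4 crossings
det 3, colorings 9 of 3^4 — tricolorable
observation: det 3 = |V(-1)|; divisible by 3, so tricolorable


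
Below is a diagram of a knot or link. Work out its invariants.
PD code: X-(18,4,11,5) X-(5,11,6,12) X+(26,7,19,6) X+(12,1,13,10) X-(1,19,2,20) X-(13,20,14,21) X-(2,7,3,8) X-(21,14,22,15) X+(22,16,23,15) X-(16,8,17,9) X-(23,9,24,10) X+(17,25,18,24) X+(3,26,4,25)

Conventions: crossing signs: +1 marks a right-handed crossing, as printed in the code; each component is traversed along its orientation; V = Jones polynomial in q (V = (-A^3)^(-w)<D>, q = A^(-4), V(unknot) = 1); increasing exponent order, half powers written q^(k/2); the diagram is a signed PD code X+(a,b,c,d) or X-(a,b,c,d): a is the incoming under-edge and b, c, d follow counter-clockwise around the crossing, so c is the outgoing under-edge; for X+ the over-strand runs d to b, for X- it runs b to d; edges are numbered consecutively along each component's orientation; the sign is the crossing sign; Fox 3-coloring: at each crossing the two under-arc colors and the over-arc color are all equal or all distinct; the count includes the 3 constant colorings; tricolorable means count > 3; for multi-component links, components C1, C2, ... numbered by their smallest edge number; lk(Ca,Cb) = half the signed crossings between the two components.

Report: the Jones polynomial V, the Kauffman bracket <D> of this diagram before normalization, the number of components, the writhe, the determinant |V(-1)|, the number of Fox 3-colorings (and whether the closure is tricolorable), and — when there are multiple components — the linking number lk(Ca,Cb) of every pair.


V(q) = q^-3 + q^-2 + q^-1 + 1
bracket: -A^-9 - A^-5 - A^-1 - A^3, w = -3
3 components, writhe -3, over 13 crossings
lk(C1,C2) = -1
linking number lk(C1,C3) = 0
lk(C2,C3): 0
det 0, colorings 9 of 3^13 — tricolorable
observation: det 0 = |V(-1)|; divisible by 3, so tricolorable


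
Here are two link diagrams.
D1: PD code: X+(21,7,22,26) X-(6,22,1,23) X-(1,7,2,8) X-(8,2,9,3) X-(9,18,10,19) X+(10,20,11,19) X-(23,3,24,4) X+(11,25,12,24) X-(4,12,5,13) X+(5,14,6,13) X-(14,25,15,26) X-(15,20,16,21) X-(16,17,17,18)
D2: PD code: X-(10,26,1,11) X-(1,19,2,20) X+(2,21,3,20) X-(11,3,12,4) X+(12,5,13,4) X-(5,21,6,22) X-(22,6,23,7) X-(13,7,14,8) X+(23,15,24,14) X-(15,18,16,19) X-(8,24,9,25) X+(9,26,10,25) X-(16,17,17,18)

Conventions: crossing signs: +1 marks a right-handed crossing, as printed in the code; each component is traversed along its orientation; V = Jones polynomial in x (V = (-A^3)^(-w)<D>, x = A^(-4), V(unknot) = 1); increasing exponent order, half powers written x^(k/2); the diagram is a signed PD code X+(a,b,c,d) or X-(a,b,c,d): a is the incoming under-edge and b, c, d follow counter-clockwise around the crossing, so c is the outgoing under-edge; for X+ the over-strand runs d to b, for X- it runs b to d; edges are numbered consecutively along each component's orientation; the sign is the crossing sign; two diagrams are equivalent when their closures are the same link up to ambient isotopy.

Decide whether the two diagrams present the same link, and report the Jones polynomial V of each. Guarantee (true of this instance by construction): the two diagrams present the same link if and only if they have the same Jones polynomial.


same link: yes
V(D1) = -x^(-9/2) - x^(-5/2) + x^(-3/2) - x^(-1/2)  [13 crossings, <D> = A^-13 - A^-9 + A^-5 + A^3, w = -5]
D2 (bracket A^-13 - A^-9 + A^-5 + A^3; 13 crossings at w = -5): V = -x^(-9/2) - x^(-5/2) + x^(-3/2) - x^(-1/2)
note: Reidemeister moves carry D1 (13 crossings) to D2 (13)


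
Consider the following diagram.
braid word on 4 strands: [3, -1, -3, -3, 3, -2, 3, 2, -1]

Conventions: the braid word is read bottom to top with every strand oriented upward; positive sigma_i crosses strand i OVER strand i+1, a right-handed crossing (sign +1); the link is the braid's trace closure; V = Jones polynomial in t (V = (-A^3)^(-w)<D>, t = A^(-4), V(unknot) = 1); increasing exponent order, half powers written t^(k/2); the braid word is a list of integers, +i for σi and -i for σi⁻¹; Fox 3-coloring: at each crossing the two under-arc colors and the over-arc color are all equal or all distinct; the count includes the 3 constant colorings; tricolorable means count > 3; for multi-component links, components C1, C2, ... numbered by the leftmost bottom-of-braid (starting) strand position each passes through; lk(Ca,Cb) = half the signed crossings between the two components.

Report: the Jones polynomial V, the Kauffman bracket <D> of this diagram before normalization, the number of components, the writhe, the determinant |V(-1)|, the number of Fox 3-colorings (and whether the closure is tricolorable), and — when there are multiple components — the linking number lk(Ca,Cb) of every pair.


Jones polynomial: V(t) = t^-3 + t^-2 + t^-1 + 1
<D> = -A^-3 - A - A^5 - A^9; writhe -1
components 3, writhe -1 (9 crossings)
linking number lk(C1,C2) = -1
lk(C1,C3): 0
lk(C2,C3) = 0
3-colorings: 9 of 3^9, det 0 — tricolorable
note: w = -1 shifts under R1 moves; the (-A^3)^(1) factor cancels that in V


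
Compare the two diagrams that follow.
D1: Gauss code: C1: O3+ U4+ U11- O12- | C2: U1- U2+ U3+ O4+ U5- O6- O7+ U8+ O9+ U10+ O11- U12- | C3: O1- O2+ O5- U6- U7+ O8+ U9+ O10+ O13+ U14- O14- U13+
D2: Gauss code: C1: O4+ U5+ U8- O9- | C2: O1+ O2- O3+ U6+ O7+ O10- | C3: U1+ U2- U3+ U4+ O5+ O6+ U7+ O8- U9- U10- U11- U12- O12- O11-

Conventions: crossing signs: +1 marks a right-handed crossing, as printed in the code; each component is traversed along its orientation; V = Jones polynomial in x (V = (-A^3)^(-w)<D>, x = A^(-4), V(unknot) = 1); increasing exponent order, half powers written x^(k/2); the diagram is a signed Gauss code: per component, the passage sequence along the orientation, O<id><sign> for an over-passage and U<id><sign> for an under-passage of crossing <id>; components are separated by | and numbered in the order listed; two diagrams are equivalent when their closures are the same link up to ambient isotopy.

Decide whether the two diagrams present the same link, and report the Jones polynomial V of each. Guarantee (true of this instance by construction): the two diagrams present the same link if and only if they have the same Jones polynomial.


equivalent: yes
D1 (bracket A^-6 + A^-2 + A^2 + A^6; 14 crossings at w = +2): V = 1 + x + x^2 + x^3
V(D2) = 1 + x + x^2 + x^3  [12 crossings, <D> = A^-12 + A^-8 + A^-4 + 1, w = 0]
observation: all 2 diagrams share one V(x), hence one class


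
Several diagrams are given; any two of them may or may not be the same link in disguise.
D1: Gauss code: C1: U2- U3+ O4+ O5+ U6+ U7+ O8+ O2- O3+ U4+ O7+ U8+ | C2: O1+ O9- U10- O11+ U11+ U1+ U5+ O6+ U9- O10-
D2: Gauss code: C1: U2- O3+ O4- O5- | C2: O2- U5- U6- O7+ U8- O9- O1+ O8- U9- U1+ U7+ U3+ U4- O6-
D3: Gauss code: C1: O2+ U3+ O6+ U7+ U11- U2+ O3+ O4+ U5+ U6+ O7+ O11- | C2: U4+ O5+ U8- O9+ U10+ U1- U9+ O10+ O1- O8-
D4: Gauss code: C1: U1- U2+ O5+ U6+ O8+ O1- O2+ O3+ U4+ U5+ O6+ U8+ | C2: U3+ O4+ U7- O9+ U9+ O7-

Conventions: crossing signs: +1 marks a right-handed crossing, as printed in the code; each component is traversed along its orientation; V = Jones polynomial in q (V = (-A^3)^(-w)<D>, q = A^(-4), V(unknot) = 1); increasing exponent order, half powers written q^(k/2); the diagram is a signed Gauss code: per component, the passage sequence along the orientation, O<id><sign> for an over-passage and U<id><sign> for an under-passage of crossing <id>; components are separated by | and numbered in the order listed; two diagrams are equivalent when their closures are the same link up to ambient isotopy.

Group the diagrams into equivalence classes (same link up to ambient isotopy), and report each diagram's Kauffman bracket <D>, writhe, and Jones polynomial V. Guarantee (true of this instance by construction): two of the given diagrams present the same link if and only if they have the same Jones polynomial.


equivalence classes: {D1, D3, D4} | {D2}
D1 (bracket -A^-11 + A^-7 - A^-3 + 2A + A^9; 11 crossings at w = +5): V = -q^(3/2) - 2q^(7/2) + q^(9/2) - q^(11/2) + q^(13/2)
V(D2) = -q^(-5/2) - q^(-1/2)  (w -3, c 9, <D> = A^-7 + A)
D3 (bracket -A^-11 + A^-7 - A^-3 + 2A + A^9; 11 crossings at w = +5): V = -q^(3/2) - 2q^(7/2) + q^(9/2) - q^(11/2) + q^(13/2)
V(D4) = -q^(3/2) - 2q^(7/2) + q^(9/2) - q^(11/2) + q^(13/2)  (w +5, c 9, <D> = -A^-11 + A^-7 - A^-3 + 2A + A^9)
key observation: V(q) takes 2 values over 4 diagrams, fixing the grouping


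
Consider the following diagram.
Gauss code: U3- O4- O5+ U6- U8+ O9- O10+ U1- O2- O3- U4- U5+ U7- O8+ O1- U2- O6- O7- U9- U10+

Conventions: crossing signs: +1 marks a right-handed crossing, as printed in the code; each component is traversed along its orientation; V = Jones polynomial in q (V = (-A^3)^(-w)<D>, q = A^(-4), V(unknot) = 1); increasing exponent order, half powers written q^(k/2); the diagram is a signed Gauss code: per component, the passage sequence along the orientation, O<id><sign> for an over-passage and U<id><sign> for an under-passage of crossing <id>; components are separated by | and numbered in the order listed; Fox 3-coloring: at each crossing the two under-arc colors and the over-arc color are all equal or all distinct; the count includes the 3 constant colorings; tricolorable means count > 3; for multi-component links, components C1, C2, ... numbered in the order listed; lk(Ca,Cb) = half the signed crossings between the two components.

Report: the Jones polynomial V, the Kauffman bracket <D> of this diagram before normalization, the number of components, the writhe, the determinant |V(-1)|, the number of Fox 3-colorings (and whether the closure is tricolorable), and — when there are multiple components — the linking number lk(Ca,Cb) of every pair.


Jones polynomial: V(q) = -q^-4 + q^-3 + q^-1
<D> = A^-8 + 1 - A^4; writhe -4
components 1, writhe -4 (10 crossings)
3-colorings: 9 of 3^10, det 3 — tricolorable
note: |V(-1)| = 3: so tricolorable, since 3 divides 3


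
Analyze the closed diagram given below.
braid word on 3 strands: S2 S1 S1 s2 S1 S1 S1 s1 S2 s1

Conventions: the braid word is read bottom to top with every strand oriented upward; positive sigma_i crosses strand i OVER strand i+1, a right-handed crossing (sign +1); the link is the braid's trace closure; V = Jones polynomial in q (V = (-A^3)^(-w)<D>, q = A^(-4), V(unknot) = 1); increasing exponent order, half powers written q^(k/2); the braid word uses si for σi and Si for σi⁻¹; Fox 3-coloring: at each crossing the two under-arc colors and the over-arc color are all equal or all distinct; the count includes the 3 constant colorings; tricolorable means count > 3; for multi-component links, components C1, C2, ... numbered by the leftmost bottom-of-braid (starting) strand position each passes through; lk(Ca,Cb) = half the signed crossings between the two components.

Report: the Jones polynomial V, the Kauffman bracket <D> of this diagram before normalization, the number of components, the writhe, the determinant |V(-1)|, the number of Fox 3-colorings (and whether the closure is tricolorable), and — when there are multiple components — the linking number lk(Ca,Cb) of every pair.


V = q^-7 - 2q^-6 + 2q^-5 - 3q^-4 + 3q^-3 - 2q^-2 + 2q^-1
<D> = 2A^-8 - 2A^-4 + 3 - 3A^4 + 2A^8 - 2A^12 + A^16 (w = -4)
1 component over 10 crossings, w = -4
9 Fox colorings among 3^10, |V(-1)| = 15: tricolorable
why: free reduction leaves σ2⁻¹ σ1⁻¹ σ1⁻¹ σ2 σ1⁻¹ σ1⁻¹ σ2⁻¹ σ1 of the original 10 letters


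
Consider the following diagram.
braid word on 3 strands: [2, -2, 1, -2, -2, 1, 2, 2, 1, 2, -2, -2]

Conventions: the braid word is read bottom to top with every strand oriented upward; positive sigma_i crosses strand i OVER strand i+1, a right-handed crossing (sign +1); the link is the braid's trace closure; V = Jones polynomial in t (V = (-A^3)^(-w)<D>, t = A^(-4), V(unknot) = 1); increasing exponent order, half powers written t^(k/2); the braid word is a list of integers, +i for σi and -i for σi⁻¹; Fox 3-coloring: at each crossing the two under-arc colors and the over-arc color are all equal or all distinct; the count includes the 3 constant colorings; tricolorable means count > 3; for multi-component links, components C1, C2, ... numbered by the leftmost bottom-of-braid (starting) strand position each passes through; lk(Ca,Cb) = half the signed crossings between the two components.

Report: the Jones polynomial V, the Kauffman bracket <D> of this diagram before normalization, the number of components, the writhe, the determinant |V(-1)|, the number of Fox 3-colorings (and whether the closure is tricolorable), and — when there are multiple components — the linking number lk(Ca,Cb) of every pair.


Jones polynomial: V(t) = -t^-1 + 2 - t + 2t^2 - t^3 + t^4 - t^5
<D> = -A^-14 + A^-10 - A^-6 + 2A^-2 - A^2 + 2A^6 - A^10; writhe +2
components 1, writhe +2 (12 crossings)
3-colorings: 9 of 3^12, det 9 — tricolorable
note: |V(-1)| = 9: so tricolorable, since 3 divides 9


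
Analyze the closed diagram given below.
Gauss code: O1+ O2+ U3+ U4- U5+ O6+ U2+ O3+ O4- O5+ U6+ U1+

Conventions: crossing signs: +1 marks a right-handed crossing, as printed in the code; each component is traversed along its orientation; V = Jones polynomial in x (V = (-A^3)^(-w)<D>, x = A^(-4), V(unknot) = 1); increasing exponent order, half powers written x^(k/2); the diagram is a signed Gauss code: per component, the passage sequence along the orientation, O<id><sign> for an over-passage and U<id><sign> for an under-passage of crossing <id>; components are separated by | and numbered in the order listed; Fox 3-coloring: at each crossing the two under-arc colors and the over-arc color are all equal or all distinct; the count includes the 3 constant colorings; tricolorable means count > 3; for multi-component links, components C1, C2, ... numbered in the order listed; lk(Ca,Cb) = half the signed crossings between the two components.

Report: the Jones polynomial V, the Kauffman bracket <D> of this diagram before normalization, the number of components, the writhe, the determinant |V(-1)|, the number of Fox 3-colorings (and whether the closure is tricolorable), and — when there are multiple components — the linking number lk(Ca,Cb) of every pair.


V = x + x^3 - x^4
<D> = -A^-4 + 1 + A^8 (w = +4)
1 component over 6 crossings, w = +4
9 Fox colorings among 3^6, |V(-1)| = 3: tricolorable
why: det 3 = |V(-1)|; divisible by 3, so tricolorable


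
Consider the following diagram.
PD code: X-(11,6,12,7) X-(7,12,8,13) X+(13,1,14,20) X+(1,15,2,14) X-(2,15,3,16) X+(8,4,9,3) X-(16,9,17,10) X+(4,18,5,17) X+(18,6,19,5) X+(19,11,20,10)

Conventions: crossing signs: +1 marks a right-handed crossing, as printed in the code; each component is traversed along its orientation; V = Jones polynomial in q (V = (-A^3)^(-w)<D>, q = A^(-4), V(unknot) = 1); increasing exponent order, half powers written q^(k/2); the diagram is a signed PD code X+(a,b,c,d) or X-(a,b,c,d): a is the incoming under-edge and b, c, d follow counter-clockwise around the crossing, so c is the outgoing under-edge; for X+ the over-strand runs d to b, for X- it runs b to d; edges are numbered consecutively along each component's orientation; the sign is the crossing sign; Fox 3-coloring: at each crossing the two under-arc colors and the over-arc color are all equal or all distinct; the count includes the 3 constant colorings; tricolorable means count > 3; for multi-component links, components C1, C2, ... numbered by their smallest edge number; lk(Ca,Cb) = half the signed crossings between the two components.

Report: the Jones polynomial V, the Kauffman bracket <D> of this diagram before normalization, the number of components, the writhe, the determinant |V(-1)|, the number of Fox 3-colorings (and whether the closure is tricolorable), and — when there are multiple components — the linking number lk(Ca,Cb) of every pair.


Jones polynomial: V(q) = -q^-1 + 2 - q + 2q^2 - q^3 + q^4 - q^5
<D> = -A^-14 + A^-10 - A^-6 + 2A^-2 - A^2 + 2A^6 - A^10; writhe +2
components 1, writhe +2 (10 crossings)
3-colorings: 9 of 3^10, det 9 — tricolorable
note: V spans 6 powers of q: at least 6 crossings in any diagram


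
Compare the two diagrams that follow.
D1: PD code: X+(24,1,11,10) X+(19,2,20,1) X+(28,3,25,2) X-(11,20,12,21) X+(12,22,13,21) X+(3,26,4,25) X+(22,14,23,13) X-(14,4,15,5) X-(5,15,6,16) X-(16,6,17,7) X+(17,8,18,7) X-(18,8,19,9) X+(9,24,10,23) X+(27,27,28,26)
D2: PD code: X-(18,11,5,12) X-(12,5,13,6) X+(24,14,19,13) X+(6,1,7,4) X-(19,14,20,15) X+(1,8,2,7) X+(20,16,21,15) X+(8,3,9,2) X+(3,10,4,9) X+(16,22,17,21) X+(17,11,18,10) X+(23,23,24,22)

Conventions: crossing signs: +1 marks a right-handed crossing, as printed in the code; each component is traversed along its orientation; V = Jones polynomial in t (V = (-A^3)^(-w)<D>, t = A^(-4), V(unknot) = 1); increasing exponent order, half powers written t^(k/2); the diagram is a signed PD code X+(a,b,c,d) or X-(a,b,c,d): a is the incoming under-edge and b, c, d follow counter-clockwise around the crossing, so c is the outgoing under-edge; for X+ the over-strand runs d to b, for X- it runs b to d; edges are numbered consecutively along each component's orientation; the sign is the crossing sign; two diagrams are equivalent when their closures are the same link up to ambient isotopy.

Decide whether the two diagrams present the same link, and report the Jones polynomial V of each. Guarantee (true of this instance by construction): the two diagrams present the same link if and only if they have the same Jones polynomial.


equivalent: no
V(D1) = 1 + t + t^2 + t^3  (w +4, c 14, <D> = 1 + A^4 + A^8 + A^12)
V(D2) = t^2 + 2t^4 - t^5 + 2t^6 - t^7 + t^8  (w +6, c 12, <D> = A^-14 - A^-10 + 2A^-6 - A^-2 + 2A^2 + A^10)
why: comparing 2 Jones polynomials yields 2 groups
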